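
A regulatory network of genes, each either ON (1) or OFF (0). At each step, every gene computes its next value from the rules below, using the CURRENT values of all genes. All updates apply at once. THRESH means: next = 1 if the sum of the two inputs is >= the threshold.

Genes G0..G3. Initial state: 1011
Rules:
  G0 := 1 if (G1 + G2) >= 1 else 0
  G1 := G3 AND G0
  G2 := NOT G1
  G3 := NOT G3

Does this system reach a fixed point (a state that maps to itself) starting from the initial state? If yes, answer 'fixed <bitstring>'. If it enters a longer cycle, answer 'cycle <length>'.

Step 0: 1011
Step 1: G0=(0+1>=1)=1 G1=G3&G0=1&1=1 G2=NOT G1=NOT 0=1 G3=NOT G3=NOT 1=0 -> 1110
Step 2: G0=(1+1>=1)=1 G1=G3&G0=0&1=0 G2=NOT G1=NOT 1=0 G3=NOT G3=NOT 0=1 -> 1001
Step 3: G0=(0+0>=1)=0 G1=G3&G0=1&1=1 G2=NOT G1=NOT 0=1 G3=NOT G3=NOT 1=0 -> 0110
Step 4: G0=(1+1>=1)=1 G1=G3&G0=0&0=0 G2=NOT G1=NOT 1=0 G3=NOT G3=NOT 0=1 -> 1001
Cycle of length 2 starting at step 2 -> no fixed point

Answer: cycle 2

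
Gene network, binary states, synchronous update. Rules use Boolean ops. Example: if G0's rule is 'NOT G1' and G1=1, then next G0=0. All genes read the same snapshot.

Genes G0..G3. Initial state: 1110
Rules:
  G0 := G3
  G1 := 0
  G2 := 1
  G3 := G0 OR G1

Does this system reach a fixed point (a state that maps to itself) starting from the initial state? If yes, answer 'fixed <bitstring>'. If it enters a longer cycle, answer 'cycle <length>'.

Answer: cycle 2

Derivation:
Step 0: 1110
Step 1: G0=G3=0 G1=0(const) G2=1(const) G3=G0|G1=1|1=1 -> 0011
Step 2: G0=G3=1 G1=0(const) G2=1(const) G3=G0|G1=0|0=0 -> 1010
Step 3: G0=G3=0 G1=0(const) G2=1(const) G3=G0|G1=1|0=1 -> 0011
Cycle of length 2 starting at step 1 -> no fixed point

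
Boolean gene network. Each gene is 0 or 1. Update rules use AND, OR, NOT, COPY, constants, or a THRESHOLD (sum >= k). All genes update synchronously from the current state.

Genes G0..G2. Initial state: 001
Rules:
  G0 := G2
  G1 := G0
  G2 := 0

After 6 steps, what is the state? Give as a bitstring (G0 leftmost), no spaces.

Step 1: G0=G2=1 G1=G0=0 G2=0(const) -> 100
Step 2: G0=G2=0 G1=G0=1 G2=0(const) -> 010
Step 3: G0=G2=0 G1=G0=0 G2=0(const) -> 000
Step 4: G0=G2=0 G1=G0=0 G2=0(const) -> 000
Step 5: G0=G2=0 G1=G0=0 G2=0(const) -> 000
Step 6: G0=G2=0 G1=G0=0 G2=0(const) -> 000

000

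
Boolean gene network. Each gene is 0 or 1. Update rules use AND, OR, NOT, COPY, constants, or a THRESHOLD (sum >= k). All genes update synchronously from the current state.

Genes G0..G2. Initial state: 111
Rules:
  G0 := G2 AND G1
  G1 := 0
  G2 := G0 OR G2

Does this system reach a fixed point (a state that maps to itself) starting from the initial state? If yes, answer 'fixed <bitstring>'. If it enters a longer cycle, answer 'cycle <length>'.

Step 0: 111
Step 1: G0=G2&G1=1&1=1 G1=0(const) G2=G0|G2=1|1=1 -> 101
Step 2: G0=G2&G1=1&0=0 G1=0(const) G2=G0|G2=1|1=1 -> 001
Step 3: G0=G2&G1=1&0=0 G1=0(const) G2=G0|G2=0|1=1 -> 001
Fixed point reached at step 2: 001

Answer: fixed 001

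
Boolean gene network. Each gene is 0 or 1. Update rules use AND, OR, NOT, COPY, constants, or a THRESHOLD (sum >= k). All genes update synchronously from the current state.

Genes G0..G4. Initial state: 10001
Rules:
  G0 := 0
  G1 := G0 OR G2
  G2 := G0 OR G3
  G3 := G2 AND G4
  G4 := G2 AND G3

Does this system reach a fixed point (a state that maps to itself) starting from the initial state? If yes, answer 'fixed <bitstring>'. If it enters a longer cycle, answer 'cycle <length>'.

Answer: fixed 00000

Derivation:
Step 0: 10001
Step 1: G0=0(const) G1=G0|G2=1|0=1 G2=G0|G3=1|0=1 G3=G2&G4=0&1=0 G4=G2&G3=0&0=0 -> 01100
Step 2: G0=0(const) G1=G0|G2=0|1=1 G2=G0|G3=0|0=0 G3=G2&G4=1&0=0 G4=G2&G3=1&0=0 -> 01000
Step 3: G0=0(const) G1=G0|G2=0|0=0 G2=G0|G3=0|0=0 G3=G2&G4=0&0=0 G4=G2&G3=0&0=0 -> 00000
Step 4: G0=0(const) G1=G0|G2=0|0=0 G2=G0|G3=0|0=0 G3=G2&G4=0&0=0 G4=G2&G3=0&0=0 -> 00000
Fixed point reached at step 3: 00000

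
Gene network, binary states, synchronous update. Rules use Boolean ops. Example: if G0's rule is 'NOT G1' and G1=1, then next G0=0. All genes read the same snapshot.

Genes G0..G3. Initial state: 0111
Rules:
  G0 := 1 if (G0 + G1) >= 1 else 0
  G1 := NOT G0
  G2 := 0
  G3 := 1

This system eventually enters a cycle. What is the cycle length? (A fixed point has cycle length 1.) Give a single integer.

Answer: 1

Derivation:
Step 0: 0111
Step 1: G0=(0+1>=1)=1 G1=NOT G0=NOT 0=1 G2=0(const) G3=1(const) -> 1101
Step 2: G0=(1+1>=1)=1 G1=NOT G0=NOT 1=0 G2=0(const) G3=1(const) -> 1001
Step 3: G0=(1+0>=1)=1 G1=NOT G0=NOT 1=0 G2=0(const) G3=1(const) -> 1001
State from step 3 equals state from step 2 -> cycle length 1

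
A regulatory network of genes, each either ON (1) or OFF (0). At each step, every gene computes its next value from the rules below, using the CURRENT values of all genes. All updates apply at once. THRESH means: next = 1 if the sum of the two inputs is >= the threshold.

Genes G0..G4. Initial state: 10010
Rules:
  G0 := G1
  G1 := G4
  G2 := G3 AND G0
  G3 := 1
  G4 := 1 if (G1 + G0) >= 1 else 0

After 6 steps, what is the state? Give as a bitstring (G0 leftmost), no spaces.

Step 1: G0=G1=0 G1=G4=0 G2=G3&G0=1&1=1 G3=1(const) G4=(0+1>=1)=1 -> 00111
Step 2: G0=G1=0 G1=G4=1 G2=G3&G0=1&0=0 G3=1(const) G4=(0+0>=1)=0 -> 01010
Step 3: G0=G1=1 G1=G4=0 G2=G3&G0=1&0=0 G3=1(const) G4=(1+0>=1)=1 -> 10011
Step 4: G0=G1=0 G1=G4=1 G2=G3&G0=1&1=1 G3=1(const) G4=(0+1>=1)=1 -> 01111
Step 5: G0=G1=1 G1=G4=1 G2=G3&G0=1&0=0 G3=1(const) G4=(1+0>=1)=1 -> 11011
Step 6: G0=G1=1 G1=G4=1 G2=G3&G0=1&1=1 G3=1(const) G4=(1+1>=1)=1 -> 11111

11111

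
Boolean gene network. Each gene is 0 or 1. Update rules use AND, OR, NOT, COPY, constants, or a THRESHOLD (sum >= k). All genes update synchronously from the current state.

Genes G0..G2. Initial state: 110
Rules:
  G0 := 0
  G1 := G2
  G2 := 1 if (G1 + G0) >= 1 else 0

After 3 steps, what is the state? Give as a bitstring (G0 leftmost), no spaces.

Step 1: G0=0(const) G1=G2=0 G2=(1+1>=1)=1 -> 001
Step 2: G0=0(const) G1=G2=1 G2=(0+0>=1)=0 -> 010
Step 3: G0=0(const) G1=G2=0 G2=(1+0>=1)=1 -> 001

001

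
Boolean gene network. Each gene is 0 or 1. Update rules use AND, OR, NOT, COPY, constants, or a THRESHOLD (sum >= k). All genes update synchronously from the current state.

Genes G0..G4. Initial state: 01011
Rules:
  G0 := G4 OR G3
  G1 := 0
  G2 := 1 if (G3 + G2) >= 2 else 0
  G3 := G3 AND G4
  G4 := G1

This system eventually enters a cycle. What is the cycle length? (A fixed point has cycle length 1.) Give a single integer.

Answer: 1

Derivation:
Step 0: 01011
Step 1: G0=G4|G3=1|1=1 G1=0(const) G2=(1+0>=2)=0 G3=G3&G4=1&1=1 G4=G1=1 -> 10011
Step 2: G0=G4|G3=1|1=1 G1=0(const) G2=(1+0>=2)=0 G3=G3&G4=1&1=1 G4=G1=0 -> 10010
Step 3: G0=G4|G3=0|1=1 G1=0(const) G2=(1+0>=2)=0 G3=G3&G4=1&0=0 G4=G1=0 -> 10000
Step 4: G0=G4|G3=0|0=0 G1=0(const) G2=(0+0>=2)=0 G3=G3&G4=0&0=0 G4=G1=0 -> 00000
Step 5: G0=G4|G3=0|0=0 G1=0(const) G2=(0+0>=2)=0 G3=G3&G4=0&0=0 G4=G1=0 -> 00000
State from step 5 equals state from step 4 -> cycle length 1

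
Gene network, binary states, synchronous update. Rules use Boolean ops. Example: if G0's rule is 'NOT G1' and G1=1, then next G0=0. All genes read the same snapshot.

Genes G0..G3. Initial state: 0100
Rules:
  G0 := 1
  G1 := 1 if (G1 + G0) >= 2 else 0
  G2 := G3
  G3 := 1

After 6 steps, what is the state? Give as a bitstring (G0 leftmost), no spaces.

Step 1: G0=1(const) G1=(1+0>=2)=0 G2=G3=0 G3=1(const) -> 1001
Step 2: G0=1(const) G1=(0+1>=2)=0 G2=G3=1 G3=1(const) -> 1011
Step 3: G0=1(const) G1=(0+1>=2)=0 G2=G3=1 G3=1(const) -> 1011
Step 4: G0=1(const) G1=(0+1>=2)=0 G2=G3=1 G3=1(const) -> 1011
Step 5: G0=1(const) G1=(0+1>=2)=0 G2=G3=1 G3=1(const) -> 1011
Step 6: G0=1(const) G1=(0+1>=2)=0 G2=G3=1 G3=1(const) -> 1011

1011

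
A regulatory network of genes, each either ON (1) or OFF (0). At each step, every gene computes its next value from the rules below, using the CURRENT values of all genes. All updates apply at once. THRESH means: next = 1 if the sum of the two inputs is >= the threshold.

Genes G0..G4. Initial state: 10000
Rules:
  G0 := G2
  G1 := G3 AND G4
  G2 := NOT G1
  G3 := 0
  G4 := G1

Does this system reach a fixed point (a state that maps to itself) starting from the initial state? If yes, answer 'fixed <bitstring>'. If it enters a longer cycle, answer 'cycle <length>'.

Answer: fixed 10100

Derivation:
Step 0: 10000
Step 1: G0=G2=0 G1=G3&G4=0&0=0 G2=NOT G1=NOT 0=1 G3=0(const) G4=G1=0 -> 00100
Step 2: G0=G2=1 G1=G3&G4=0&0=0 G2=NOT G1=NOT 0=1 G3=0(const) G4=G1=0 -> 10100
Step 3: G0=G2=1 G1=G3&G4=0&0=0 G2=NOT G1=NOT 0=1 G3=0(const) G4=G1=0 -> 10100
Fixed point reached at step 2: 10100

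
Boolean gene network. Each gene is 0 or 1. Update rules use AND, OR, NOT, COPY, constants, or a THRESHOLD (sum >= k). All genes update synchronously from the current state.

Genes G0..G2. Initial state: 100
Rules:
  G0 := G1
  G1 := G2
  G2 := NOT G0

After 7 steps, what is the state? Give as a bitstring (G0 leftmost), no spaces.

Step 1: G0=G1=0 G1=G2=0 G2=NOT G0=NOT 1=0 -> 000
Step 2: G0=G1=0 G1=G2=0 G2=NOT G0=NOT 0=1 -> 001
Step 3: G0=G1=0 G1=G2=1 G2=NOT G0=NOT 0=1 -> 011
Step 4: G0=G1=1 G1=G2=1 G2=NOT G0=NOT 0=1 -> 111
Step 5: G0=G1=1 G1=G2=1 G2=NOT G0=NOT 1=0 -> 110
Step 6: G0=G1=1 G1=G2=0 G2=NOT G0=NOT 1=0 -> 100
Step 7: G0=G1=0 G1=G2=0 G2=NOT G0=NOT 1=0 -> 000

000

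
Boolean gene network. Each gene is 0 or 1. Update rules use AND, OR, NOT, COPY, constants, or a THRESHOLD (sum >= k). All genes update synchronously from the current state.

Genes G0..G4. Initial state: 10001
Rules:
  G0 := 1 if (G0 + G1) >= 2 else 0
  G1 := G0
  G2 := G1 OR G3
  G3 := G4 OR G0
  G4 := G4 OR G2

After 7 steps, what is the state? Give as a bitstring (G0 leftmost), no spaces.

Step 1: G0=(1+0>=2)=0 G1=G0=1 G2=G1|G3=0|0=0 G3=G4|G0=1|1=1 G4=G4|G2=1|0=1 -> 01011
Step 2: G0=(0+1>=2)=0 G1=G0=0 G2=G1|G3=1|1=1 G3=G4|G0=1|0=1 G4=G4|G2=1|0=1 -> 00111
Step 3: G0=(0+0>=2)=0 G1=G0=0 G2=G1|G3=0|1=1 G3=G4|G0=1|0=1 G4=G4|G2=1|1=1 -> 00111
Step 4: G0=(0+0>=2)=0 G1=G0=0 G2=G1|G3=0|1=1 G3=G4|G0=1|0=1 G4=G4|G2=1|1=1 -> 00111
Step 5: G0=(0+0>=2)=0 G1=G0=0 G2=G1|G3=0|1=1 G3=G4|G0=1|0=1 G4=G4|G2=1|1=1 -> 00111
Step 6: G0=(0+0>=2)=0 G1=G0=0 G2=G1|G3=0|1=1 G3=G4|G0=1|0=1 G4=G4|G2=1|1=1 -> 00111
Step 7: G0=(0+0>=2)=0 G1=G0=0 G2=G1|G3=0|1=1 G3=G4|G0=1|0=1 G4=G4|G2=1|1=1 -> 00111

00111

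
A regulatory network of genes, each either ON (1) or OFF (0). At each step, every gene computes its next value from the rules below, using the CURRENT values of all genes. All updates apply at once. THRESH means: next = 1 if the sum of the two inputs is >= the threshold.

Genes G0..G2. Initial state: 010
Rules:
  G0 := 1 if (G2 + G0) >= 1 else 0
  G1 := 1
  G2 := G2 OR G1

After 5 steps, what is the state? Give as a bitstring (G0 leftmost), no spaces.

Step 1: G0=(0+0>=1)=0 G1=1(const) G2=G2|G1=0|1=1 -> 011
Step 2: G0=(1+0>=1)=1 G1=1(const) G2=G2|G1=1|1=1 -> 111
Step 3: G0=(1+1>=1)=1 G1=1(const) G2=G2|G1=1|1=1 -> 111
Step 4: G0=(1+1>=1)=1 G1=1(const) G2=G2|G1=1|1=1 -> 111
Step 5: G0=(1+1>=1)=1 G1=1(const) G2=G2|G1=1|1=1 -> 111

111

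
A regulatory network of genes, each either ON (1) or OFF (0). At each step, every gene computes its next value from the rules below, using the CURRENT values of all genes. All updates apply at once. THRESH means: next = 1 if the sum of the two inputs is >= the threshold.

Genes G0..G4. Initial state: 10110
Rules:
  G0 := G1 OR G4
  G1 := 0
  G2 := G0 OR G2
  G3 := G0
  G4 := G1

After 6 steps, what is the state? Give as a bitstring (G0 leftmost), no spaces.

Step 1: G0=G1|G4=0|0=0 G1=0(const) G2=G0|G2=1|1=1 G3=G0=1 G4=G1=0 -> 00110
Step 2: G0=G1|G4=0|0=0 G1=0(const) G2=G0|G2=0|1=1 G3=G0=0 G4=G1=0 -> 00100
Step 3: G0=G1|G4=0|0=0 G1=0(const) G2=G0|G2=0|1=1 G3=G0=0 G4=G1=0 -> 00100
Step 4: G0=G1|G4=0|0=0 G1=0(const) G2=G0|G2=0|1=1 G3=G0=0 G4=G1=0 -> 00100
Step 5: G0=G1|G4=0|0=0 G1=0(const) G2=G0|G2=0|1=1 G3=G0=0 G4=G1=0 -> 00100
Step 6: G0=G1|G4=0|0=0 G1=0(const) G2=G0|G2=0|1=1 G3=G0=0 G4=G1=0 -> 00100

00100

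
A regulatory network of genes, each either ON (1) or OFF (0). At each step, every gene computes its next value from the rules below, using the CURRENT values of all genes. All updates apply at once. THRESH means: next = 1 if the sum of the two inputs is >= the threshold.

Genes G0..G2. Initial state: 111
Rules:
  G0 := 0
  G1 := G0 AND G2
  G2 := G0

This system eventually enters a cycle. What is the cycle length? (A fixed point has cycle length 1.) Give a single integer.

Step 0: 111
Step 1: G0=0(const) G1=G0&G2=1&1=1 G2=G0=1 -> 011
Step 2: G0=0(const) G1=G0&G2=0&1=0 G2=G0=0 -> 000
Step 3: G0=0(const) G1=G0&G2=0&0=0 G2=G0=0 -> 000
State from step 3 equals state from step 2 -> cycle length 1

Answer: 1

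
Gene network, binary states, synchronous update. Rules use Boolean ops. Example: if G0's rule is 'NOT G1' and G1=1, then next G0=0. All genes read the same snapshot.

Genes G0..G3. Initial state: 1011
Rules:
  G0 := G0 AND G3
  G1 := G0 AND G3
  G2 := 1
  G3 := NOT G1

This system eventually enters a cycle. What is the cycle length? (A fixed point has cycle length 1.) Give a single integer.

Step 0: 1011
Step 1: G0=G0&G3=1&1=1 G1=G0&G3=1&1=1 G2=1(const) G3=NOT G1=NOT 0=1 -> 1111
Step 2: G0=G0&G3=1&1=1 G1=G0&G3=1&1=1 G2=1(const) G3=NOT G1=NOT 1=0 -> 1110
Step 3: G0=G0&G3=1&0=0 G1=G0&G3=1&0=0 G2=1(const) G3=NOT G1=NOT 1=0 -> 0010
Step 4: G0=G0&G3=0&0=0 G1=G0&G3=0&0=0 G2=1(const) G3=NOT G1=NOT 0=1 -> 0011
Step 5: G0=G0&G3=0&1=0 G1=G0&G3=0&1=0 G2=1(const) G3=NOT G1=NOT 0=1 -> 0011
State from step 5 equals state from step 4 -> cycle length 1

Answer: 1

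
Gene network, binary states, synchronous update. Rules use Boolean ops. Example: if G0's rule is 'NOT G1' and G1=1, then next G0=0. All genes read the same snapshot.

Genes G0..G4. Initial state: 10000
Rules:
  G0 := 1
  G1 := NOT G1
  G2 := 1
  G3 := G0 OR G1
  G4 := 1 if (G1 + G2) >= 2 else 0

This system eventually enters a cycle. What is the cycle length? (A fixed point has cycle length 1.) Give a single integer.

Step 0: 10000
Step 1: G0=1(const) G1=NOT G1=NOT 0=1 G2=1(const) G3=G0|G1=1|0=1 G4=(0+0>=2)=0 -> 11110
Step 2: G0=1(const) G1=NOT G1=NOT 1=0 G2=1(const) G3=G0|G1=1|1=1 G4=(1+1>=2)=1 -> 10111
Step 3: G0=1(const) G1=NOT G1=NOT 0=1 G2=1(const) G3=G0|G1=1|0=1 G4=(0+1>=2)=0 -> 11110
State from step 3 equals state from step 1 -> cycle length 2

Answer: 2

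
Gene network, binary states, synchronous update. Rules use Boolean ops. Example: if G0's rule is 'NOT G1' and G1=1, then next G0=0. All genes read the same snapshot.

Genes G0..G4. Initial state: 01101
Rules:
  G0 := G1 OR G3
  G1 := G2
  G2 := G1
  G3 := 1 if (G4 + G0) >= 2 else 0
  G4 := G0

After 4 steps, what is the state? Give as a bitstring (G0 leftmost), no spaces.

Step 1: G0=G1|G3=1|0=1 G1=G2=1 G2=G1=1 G3=(1+0>=2)=0 G4=G0=0 -> 11100
Step 2: G0=G1|G3=1|0=1 G1=G2=1 G2=G1=1 G3=(0+1>=2)=0 G4=G0=1 -> 11101
Step 3: G0=G1|G3=1|0=1 G1=G2=1 G2=G1=1 G3=(1+1>=2)=1 G4=G0=1 -> 11111
Step 4: G0=G1|G3=1|1=1 G1=G2=1 G2=G1=1 G3=(1+1>=2)=1 G4=G0=1 -> 11111

11111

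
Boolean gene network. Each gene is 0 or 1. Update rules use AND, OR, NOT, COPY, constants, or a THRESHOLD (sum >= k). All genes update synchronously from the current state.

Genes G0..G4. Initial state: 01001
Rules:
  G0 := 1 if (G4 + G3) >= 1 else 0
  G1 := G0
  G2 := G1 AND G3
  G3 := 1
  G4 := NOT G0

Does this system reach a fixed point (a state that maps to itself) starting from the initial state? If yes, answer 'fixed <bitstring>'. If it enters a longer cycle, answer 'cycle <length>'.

Answer: fixed 11110

Derivation:
Step 0: 01001
Step 1: G0=(1+0>=1)=1 G1=G0=0 G2=G1&G3=1&0=0 G3=1(const) G4=NOT G0=NOT 0=1 -> 10011
Step 2: G0=(1+1>=1)=1 G1=G0=1 G2=G1&G3=0&1=0 G3=1(const) G4=NOT G0=NOT 1=0 -> 11010
Step 3: G0=(0+1>=1)=1 G1=G0=1 G2=G1&G3=1&1=1 G3=1(const) G4=NOT G0=NOT 1=0 -> 11110
Step 4: G0=(0+1>=1)=1 G1=G0=1 G2=G1&G3=1&1=1 G3=1(const) G4=NOT G0=NOT 1=0 -> 11110
Fixed point reached at step 3: 11110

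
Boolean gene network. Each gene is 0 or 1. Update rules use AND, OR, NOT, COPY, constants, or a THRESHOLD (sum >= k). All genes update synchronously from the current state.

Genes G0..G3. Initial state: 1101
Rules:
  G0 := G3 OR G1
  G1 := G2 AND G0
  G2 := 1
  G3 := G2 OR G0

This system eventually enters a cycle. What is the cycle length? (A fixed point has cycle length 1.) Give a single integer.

Answer: 1

Derivation:
Step 0: 1101
Step 1: G0=G3|G1=1|1=1 G1=G2&G0=0&1=0 G2=1(const) G3=G2|G0=0|1=1 -> 1011
Step 2: G0=G3|G1=1|0=1 G1=G2&G0=1&1=1 G2=1(const) G3=G2|G0=1|1=1 -> 1111
Step 3: G0=G3|G1=1|1=1 G1=G2&G0=1&1=1 G2=1(const) G3=G2|G0=1|1=1 -> 1111
State from step 3 equals state from step 2 -> cycle length 1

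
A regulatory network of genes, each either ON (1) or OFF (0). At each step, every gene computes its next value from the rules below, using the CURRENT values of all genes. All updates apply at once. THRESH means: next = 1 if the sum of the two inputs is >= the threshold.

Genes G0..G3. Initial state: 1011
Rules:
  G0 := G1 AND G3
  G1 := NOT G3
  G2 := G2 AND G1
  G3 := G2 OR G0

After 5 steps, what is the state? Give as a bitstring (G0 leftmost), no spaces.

Step 1: G0=G1&G3=0&1=0 G1=NOT G3=NOT 1=0 G2=G2&G1=1&0=0 G3=G2|G0=1|1=1 -> 0001
Step 2: G0=G1&G3=0&1=0 G1=NOT G3=NOT 1=0 G2=G2&G1=0&0=0 G3=G2|G0=0|0=0 -> 0000
Step 3: G0=G1&G3=0&0=0 G1=NOT G3=NOT 0=1 G2=G2&G1=0&0=0 G3=G2|G0=0|0=0 -> 0100
Step 4: G0=G1&G3=1&0=0 G1=NOT G3=NOT 0=1 G2=G2&G1=0&1=0 G3=G2|G0=0|0=0 -> 0100
Step 5: G0=G1&G3=1&0=0 G1=NOT G3=NOT 0=1 G2=G2&G1=0&1=0 G3=G2|G0=0|0=0 -> 0100

0100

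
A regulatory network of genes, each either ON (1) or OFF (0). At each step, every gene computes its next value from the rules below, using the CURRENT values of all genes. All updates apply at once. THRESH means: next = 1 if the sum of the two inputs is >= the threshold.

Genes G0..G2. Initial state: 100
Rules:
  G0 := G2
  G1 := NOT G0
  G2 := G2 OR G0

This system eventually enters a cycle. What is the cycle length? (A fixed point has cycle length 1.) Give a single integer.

Step 0: 100
Step 1: G0=G2=0 G1=NOT G0=NOT 1=0 G2=G2|G0=0|1=1 -> 001
Step 2: G0=G2=1 G1=NOT G0=NOT 0=1 G2=G2|G0=1|0=1 -> 111
Step 3: G0=G2=1 G1=NOT G0=NOT 1=0 G2=G2|G0=1|1=1 -> 101
Step 4: G0=G2=1 G1=NOT G0=NOT 1=0 G2=G2|G0=1|1=1 -> 101
State from step 4 equals state from step 3 -> cycle length 1

Answer: 1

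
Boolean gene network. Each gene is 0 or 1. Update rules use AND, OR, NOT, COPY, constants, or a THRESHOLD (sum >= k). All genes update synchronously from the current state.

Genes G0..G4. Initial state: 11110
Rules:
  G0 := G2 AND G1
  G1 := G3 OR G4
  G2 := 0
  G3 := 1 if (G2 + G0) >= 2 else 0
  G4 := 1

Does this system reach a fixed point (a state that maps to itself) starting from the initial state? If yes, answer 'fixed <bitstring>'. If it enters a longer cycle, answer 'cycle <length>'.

Answer: fixed 01001

Derivation:
Step 0: 11110
Step 1: G0=G2&G1=1&1=1 G1=G3|G4=1|0=1 G2=0(const) G3=(1+1>=2)=1 G4=1(const) -> 11011
Step 2: G0=G2&G1=0&1=0 G1=G3|G4=1|1=1 G2=0(const) G3=(0+1>=2)=0 G4=1(const) -> 01001
Step 3: G0=G2&G1=0&1=0 G1=G3|G4=0|1=1 G2=0(const) G3=(0+0>=2)=0 G4=1(const) -> 01001
Fixed point reached at step 2: 01001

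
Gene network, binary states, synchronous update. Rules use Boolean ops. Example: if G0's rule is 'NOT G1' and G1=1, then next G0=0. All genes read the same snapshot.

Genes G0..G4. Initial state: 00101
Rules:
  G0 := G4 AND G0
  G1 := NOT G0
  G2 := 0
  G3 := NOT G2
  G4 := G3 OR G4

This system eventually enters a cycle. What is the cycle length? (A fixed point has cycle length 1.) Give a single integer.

Step 0: 00101
Step 1: G0=G4&G0=1&0=0 G1=NOT G0=NOT 0=1 G2=0(const) G3=NOT G2=NOT 1=0 G4=G3|G4=0|1=1 -> 01001
Step 2: G0=G4&G0=1&0=0 G1=NOT G0=NOT 0=1 G2=0(const) G3=NOT G2=NOT 0=1 G4=G3|G4=0|1=1 -> 01011
Step 3: G0=G4&G0=1&0=0 G1=NOT G0=NOT 0=1 G2=0(const) G3=NOT G2=NOT 0=1 G4=G3|G4=1|1=1 -> 01011
State from step 3 equals state from step 2 -> cycle length 1

Answer: 1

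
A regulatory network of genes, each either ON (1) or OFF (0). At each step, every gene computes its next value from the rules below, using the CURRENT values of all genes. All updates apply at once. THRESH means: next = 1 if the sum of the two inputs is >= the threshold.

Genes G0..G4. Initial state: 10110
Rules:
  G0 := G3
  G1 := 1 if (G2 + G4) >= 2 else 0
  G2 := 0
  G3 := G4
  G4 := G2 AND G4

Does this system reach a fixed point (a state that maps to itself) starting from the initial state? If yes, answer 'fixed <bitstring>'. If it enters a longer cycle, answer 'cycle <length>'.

Step 0: 10110
Step 1: G0=G3=1 G1=(1+0>=2)=0 G2=0(const) G3=G4=0 G4=G2&G4=1&0=0 -> 10000
Step 2: G0=G3=0 G1=(0+0>=2)=0 G2=0(const) G3=G4=0 G4=G2&G4=0&0=0 -> 00000
Step 3: G0=G3=0 G1=(0+0>=2)=0 G2=0(const) G3=G4=0 G4=G2&G4=0&0=0 -> 00000
Fixed point reached at step 2: 00000

Answer: fixed 00000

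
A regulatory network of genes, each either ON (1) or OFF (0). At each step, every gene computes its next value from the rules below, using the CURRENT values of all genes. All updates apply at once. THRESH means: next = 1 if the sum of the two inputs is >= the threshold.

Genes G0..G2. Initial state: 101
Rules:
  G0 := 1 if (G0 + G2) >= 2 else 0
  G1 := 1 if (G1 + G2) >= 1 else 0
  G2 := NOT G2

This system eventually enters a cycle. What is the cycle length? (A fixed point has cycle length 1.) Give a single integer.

Answer: 2

Derivation:
Step 0: 101
Step 1: G0=(1+1>=2)=1 G1=(0+1>=1)=1 G2=NOT G2=NOT 1=0 -> 110
Step 2: G0=(1+0>=2)=0 G1=(1+0>=1)=1 G2=NOT G2=NOT 0=1 -> 011
Step 3: G0=(0+1>=2)=0 G1=(1+1>=1)=1 G2=NOT G2=NOT 1=0 -> 010
Step 4: G0=(0+0>=2)=0 G1=(1+0>=1)=1 G2=NOT G2=NOT 0=1 -> 011
State from step 4 equals state from step 2 -> cycle length 2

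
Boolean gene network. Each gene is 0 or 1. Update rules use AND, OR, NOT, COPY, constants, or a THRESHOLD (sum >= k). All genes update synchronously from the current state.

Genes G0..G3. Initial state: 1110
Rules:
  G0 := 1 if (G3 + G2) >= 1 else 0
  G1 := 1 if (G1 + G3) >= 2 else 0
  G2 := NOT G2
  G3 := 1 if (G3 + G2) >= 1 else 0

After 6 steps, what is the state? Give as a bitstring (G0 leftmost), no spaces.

Step 1: G0=(0+1>=1)=1 G1=(1+0>=2)=0 G2=NOT G2=NOT 1=0 G3=(0+1>=1)=1 -> 1001
Step 2: G0=(1+0>=1)=1 G1=(0+1>=2)=0 G2=NOT G2=NOT 0=1 G3=(1+0>=1)=1 -> 1011
Step 3: G0=(1+1>=1)=1 G1=(0+1>=2)=0 G2=NOT G2=NOT 1=0 G3=(1+1>=1)=1 -> 1001
Step 4: G0=(1+0>=1)=1 G1=(0+1>=2)=0 G2=NOT G2=NOT 0=1 G3=(1+0>=1)=1 -> 1011
Step 5: G0=(1+1>=1)=1 G1=(0+1>=2)=0 G2=NOT G2=NOT 1=0 G3=(1+1>=1)=1 -> 1001
Step 6: G0=(1+0>=1)=1 G1=(0+1>=2)=0 G2=NOT G2=NOT 0=1 G3=(1+0>=1)=1 -> 1011

1011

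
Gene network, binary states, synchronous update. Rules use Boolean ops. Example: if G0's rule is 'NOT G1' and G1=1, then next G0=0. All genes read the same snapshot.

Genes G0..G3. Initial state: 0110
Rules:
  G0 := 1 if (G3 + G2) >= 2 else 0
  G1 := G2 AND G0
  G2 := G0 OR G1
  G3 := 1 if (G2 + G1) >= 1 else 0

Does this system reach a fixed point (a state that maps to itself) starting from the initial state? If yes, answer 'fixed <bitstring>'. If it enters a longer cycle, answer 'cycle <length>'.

Answer: fixed 0000

Derivation:
Step 0: 0110
Step 1: G0=(0+1>=2)=0 G1=G2&G0=1&0=0 G2=G0|G1=0|1=1 G3=(1+1>=1)=1 -> 0011
Step 2: G0=(1+1>=2)=1 G1=G2&G0=1&0=0 G2=G0|G1=0|0=0 G3=(1+0>=1)=1 -> 1001
Step 3: G0=(1+0>=2)=0 G1=G2&G0=0&1=0 G2=G0|G1=1|0=1 G3=(0+0>=1)=0 -> 0010
Step 4: G0=(0+1>=2)=0 G1=G2&G0=1&0=0 G2=G0|G1=0|0=0 G3=(1+0>=1)=1 -> 0001
Step 5: G0=(1+0>=2)=0 G1=G2&G0=0&0=0 G2=G0|G1=0|0=0 G3=(0+0>=1)=0 -> 0000
Step 6: G0=(0+0>=2)=0 G1=G2&G0=0&0=0 G2=G0|G1=0|0=0 G3=(0+0>=1)=0 -> 0000
Fixed point reached at step 5: 0000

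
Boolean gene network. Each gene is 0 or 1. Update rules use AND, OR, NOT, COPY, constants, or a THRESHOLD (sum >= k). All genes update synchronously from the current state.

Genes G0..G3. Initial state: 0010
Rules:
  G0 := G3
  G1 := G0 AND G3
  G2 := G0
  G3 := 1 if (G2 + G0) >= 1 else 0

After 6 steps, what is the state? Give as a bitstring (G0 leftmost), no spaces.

Step 1: G0=G3=0 G1=G0&G3=0&0=0 G2=G0=0 G3=(1+0>=1)=1 -> 0001
Step 2: G0=G3=1 G1=G0&G3=0&1=0 G2=G0=0 G3=(0+0>=1)=0 -> 1000
Step 3: G0=G3=0 G1=G0&G3=1&0=0 G2=G0=1 G3=(0+1>=1)=1 -> 0011
Step 4: G0=G3=1 G1=G0&G3=0&1=0 G2=G0=0 G3=(1+0>=1)=1 -> 1001
Step 5: G0=G3=1 G1=G0&G3=1&1=1 G2=G0=1 G3=(0+1>=1)=1 -> 1111
Step 6: G0=G3=1 G1=G0&G3=1&1=1 G2=G0=1 G3=(1+1>=1)=1 -> 1111

1111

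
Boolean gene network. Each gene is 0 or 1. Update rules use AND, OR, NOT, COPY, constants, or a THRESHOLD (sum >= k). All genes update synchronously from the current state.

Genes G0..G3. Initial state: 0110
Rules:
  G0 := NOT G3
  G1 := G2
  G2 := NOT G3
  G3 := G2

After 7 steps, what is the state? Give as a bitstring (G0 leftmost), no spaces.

Step 1: G0=NOT G3=NOT 0=1 G1=G2=1 G2=NOT G3=NOT 0=1 G3=G2=1 -> 1111
Step 2: G0=NOT G3=NOT 1=0 G1=G2=1 G2=NOT G3=NOT 1=0 G3=G2=1 -> 0101
Step 3: G0=NOT G3=NOT 1=0 G1=G2=0 G2=NOT G3=NOT 1=0 G3=G2=0 -> 0000
Step 4: G0=NOT G3=NOT 0=1 G1=G2=0 G2=NOT G3=NOT 0=1 G3=G2=0 -> 1010
Step 5: G0=NOT G3=NOT 0=1 G1=G2=1 G2=NOT G3=NOT 0=1 G3=G2=1 -> 1111
Step 6: G0=NOT G3=NOT 1=0 G1=G2=1 G2=NOT G3=NOT 1=0 G3=G2=1 -> 0101
Step 7: G0=NOT G3=NOT 1=0 G1=G2=0 G2=NOT G3=NOT 1=0 G3=G2=0 -> 0000

0000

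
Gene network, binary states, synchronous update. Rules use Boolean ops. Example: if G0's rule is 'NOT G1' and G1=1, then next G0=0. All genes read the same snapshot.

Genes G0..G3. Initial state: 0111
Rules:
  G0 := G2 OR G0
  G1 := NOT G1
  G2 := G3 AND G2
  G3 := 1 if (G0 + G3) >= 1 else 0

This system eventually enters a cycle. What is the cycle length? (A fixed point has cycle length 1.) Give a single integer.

Step 0: 0111
Step 1: G0=G2|G0=1|0=1 G1=NOT G1=NOT 1=0 G2=G3&G2=1&1=1 G3=(0+1>=1)=1 -> 1011
Step 2: G0=G2|G0=1|1=1 G1=NOT G1=NOT 0=1 G2=G3&G2=1&1=1 G3=(1+1>=1)=1 -> 1111
Step 3: G0=G2|G0=1|1=1 G1=NOT G1=NOT 1=0 G2=G3&G2=1&1=1 G3=(1+1>=1)=1 -> 1011
State from step 3 equals state from step 1 -> cycle length 2

Answer: 2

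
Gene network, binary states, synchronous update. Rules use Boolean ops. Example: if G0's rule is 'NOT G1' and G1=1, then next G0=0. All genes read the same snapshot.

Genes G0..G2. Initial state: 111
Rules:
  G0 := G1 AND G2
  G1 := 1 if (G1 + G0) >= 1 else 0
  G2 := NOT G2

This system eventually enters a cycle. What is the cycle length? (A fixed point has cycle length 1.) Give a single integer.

Answer: 2

Derivation:
Step 0: 111
Step 1: G0=G1&G2=1&1=1 G1=(1+1>=1)=1 G2=NOT G2=NOT 1=0 -> 110
Step 2: G0=G1&G2=1&0=0 G1=(1+1>=1)=1 G2=NOT G2=NOT 0=1 -> 011
Step 3: G0=G1&G2=1&1=1 G1=(1+0>=1)=1 G2=NOT G2=NOT 1=0 -> 110
State from step 3 equals state from step 1 -> cycle length 2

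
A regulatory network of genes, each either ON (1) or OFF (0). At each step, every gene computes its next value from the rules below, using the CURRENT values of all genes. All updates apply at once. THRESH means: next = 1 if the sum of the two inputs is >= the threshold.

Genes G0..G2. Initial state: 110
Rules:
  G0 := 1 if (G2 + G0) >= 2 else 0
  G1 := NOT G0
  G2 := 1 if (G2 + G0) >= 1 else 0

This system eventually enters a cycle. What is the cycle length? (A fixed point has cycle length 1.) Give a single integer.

Step 0: 110
Step 1: G0=(0+1>=2)=0 G1=NOT G0=NOT 1=0 G2=(0+1>=1)=1 -> 001
Step 2: G0=(1+0>=2)=0 G1=NOT G0=NOT 0=1 G2=(1+0>=1)=1 -> 011
Step 3: G0=(1+0>=2)=0 G1=NOT G0=NOT 0=1 G2=(1+0>=1)=1 -> 011
State from step 3 equals state from step 2 -> cycle length 1

Answer: 1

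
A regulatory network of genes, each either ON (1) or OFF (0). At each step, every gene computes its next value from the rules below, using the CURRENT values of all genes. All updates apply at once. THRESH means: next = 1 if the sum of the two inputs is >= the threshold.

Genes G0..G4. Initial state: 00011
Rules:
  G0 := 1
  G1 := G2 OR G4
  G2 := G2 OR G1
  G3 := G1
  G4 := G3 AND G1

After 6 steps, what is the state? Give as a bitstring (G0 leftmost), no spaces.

Step 1: G0=1(const) G1=G2|G4=0|1=1 G2=G2|G1=0|0=0 G3=G1=0 G4=G3&G1=1&0=0 -> 11000
Step 2: G0=1(const) G1=G2|G4=0|0=0 G2=G2|G1=0|1=1 G3=G1=1 G4=G3&G1=0&1=0 -> 10110
Step 3: G0=1(const) G1=G2|G4=1|0=1 G2=G2|G1=1|0=1 G3=G1=0 G4=G3&G1=1&0=0 -> 11100
Step 4: G0=1(const) G1=G2|G4=1|0=1 G2=G2|G1=1|1=1 G3=G1=1 G4=G3&G1=0&1=0 -> 11110
Step 5: G0=1(const) G1=G2|G4=1|0=1 G2=G2|G1=1|1=1 G3=G1=1 G4=G3&G1=1&1=1 -> 11111
Step 6: G0=1(const) G1=G2|G4=1|1=1 G2=G2|G1=1|1=1 G3=G1=1 G4=G3&G1=1&1=1 -> 11111

11111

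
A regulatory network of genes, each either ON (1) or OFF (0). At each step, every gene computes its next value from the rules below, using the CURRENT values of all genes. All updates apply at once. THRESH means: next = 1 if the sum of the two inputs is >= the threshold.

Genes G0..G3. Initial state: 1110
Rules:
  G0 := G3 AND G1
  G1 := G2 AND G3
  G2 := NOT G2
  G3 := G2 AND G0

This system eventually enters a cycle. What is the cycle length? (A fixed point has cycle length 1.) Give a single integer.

Step 0: 1110
Step 1: G0=G3&G1=0&1=0 G1=G2&G3=1&0=0 G2=NOT G2=NOT 1=0 G3=G2&G0=1&1=1 -> 0001
Step 2: G0=G3&G1=1&0=0 G1=G2&G3=0&1=0 G2=NOT G2=NOT 0=1 G3=G2&G0=0&0=0 -> 0010
Step 3: G0=G3&G1=0&0=0 G1=G2&G3=1&0=0 G2=NOT G2=NOT 1=0 G3=G2&G0=1&0=0 -> 0000
Step 4: G0=G3&G1=0&0=0 G1=G2&G3=0&0=0 G2=NOT G2=NOT 0=1 G3=G2&G0=0&0=0 -> 0010
State from step 4 equals state from step 2 -> cycle length 2

Answer: 2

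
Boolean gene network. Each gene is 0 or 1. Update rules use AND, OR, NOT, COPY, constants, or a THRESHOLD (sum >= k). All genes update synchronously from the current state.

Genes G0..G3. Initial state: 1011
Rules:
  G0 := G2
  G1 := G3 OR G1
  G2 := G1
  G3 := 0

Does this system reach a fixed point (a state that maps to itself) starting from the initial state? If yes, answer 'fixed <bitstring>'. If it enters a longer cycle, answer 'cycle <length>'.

Step 0: 1011
Step 1: G0=G2=1 G1=G3|G1=1|0=1 G2=G1=0 G3=0(const) -> 1100
Step 2: G0=G2=0 G1=G3|G1=0|1=1 G2=G1=1 G3=0(const) -> 0110
Step 3: G0=G2=1 G1=G3|G1=0|1=1 G2=G1=1 G3=0(const) -> 1110
Step 4: G0=G2=1 G1=G3|G1=0|1=1 G2=G1=1 G3=0(const) -> 1110
Fixed point reached at step 3: 1110

Answer: fixed 1110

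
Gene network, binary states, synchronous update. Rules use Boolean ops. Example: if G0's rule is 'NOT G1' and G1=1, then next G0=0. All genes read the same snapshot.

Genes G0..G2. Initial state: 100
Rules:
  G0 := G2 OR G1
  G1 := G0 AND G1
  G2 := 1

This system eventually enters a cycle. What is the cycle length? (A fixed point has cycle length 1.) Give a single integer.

Step 0: 100
Step 1: G0=G2|G1=0|0=0 G1=G0&G1=1&0=0 G2=1(const) -> 001
Step 2: G0=G2|G1=1|0=1 G1=G0&G1=0&0=0 G2=1(const) -> 101
Step 3: G0=G2|G1=1|0=1 G1=G0&G1=1&0=0 G2=1(const) -> 101
State from step 3 equals state from step 2 -> cycle length 1

Answer: 1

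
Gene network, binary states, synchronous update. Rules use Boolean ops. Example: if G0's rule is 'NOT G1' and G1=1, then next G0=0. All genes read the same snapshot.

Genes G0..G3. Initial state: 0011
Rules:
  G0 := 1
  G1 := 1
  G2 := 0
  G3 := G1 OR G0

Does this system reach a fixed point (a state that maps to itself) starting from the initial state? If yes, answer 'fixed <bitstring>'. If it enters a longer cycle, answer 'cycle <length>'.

Step 0: 0011
Step 1: G0=1(const) G1=1(const) G2=0(const) G3=G1|G0=0|0=0 -> 1100
Step 2: G0=1(const) G1=1(const) G2=0(const) G3=G1|G0=1|1=1 -> 1101
Step 3: G0=1(const) G1=1(const) G2=0(const) G3=G1|G0=1|1=1 -> 1101
Fixed point reached at step 2: 1101

Answer: fixed 1101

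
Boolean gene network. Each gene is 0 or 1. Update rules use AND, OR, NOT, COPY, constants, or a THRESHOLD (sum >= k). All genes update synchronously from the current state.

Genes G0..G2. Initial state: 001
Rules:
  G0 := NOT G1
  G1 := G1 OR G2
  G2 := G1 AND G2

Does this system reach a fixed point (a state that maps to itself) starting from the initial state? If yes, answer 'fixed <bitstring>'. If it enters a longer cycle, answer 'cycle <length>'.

Answer: fixed 010

Derivation:
Step 0: 001
Step 1: G0=NOT G1=NOT 0=1 G1=G1|G2=0|1=1 G2=G1&G2=0&1=0 -> 110
Step 2: G0=NOT G1=NOT 1=0 G1=G1|G2=1|0=1 G2=G1&G2=1&0=0 -> 010
Step 3: G0=NOT G1=NOT 1=0 G1=G1|G2=1|0=1 G2=G1&G2=1&0=0 -> 010
Fixed point reached at step 2: 010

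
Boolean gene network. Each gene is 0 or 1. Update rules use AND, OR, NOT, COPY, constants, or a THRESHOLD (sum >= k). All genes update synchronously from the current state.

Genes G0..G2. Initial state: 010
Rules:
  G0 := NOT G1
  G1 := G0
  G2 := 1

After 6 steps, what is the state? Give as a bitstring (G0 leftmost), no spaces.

Step 1: G0=NOT G1=NOT 1=0 G1=G0=0 G2=1(const) -> 001
Step 2: G0=NOT G1=NOT 0=1 G1=G0=0 G2=1(const) -> 101
Step 3: G0=NOT G1=NOT 0=1 G1=G0=1 G2=1(const) -> 111
Step 4: G0=NOT G1=NOT 1=0 G1=G0=1 G2=1(const) -> 011
Step 5: G0=NOT G1=NOT 1=0 G1=G0=0 G2=1(const) -> 001
Step 6: G0=NOT G1=NOT 0=1 G1=G0=0 G2=1(const) -> 101

101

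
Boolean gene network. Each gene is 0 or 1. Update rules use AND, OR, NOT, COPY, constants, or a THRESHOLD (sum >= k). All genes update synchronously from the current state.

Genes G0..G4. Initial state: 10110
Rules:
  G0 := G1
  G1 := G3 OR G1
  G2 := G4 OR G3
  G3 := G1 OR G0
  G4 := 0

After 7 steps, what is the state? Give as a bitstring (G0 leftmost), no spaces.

Step 1: G0=G1=0 G1=G3|G1=1|0=1 G2=G4|G3=0|1=1 G3=G1|G0=0|1=1 G4=0(const) -> 01110
Step 2: G0=G1=1 G1=G3|G1=1|1=1 G2=G4|G3=0|1=1 G3=G1|G0=1|0=1 G4=0(const) -> 11110
Step 3: G0=G1=1 G1=G3|G1=1|1=1 G2=G4|G3=0|1=1 G3=G1|G0=1|1=1 G4=0(const) -> 11110
Step 4: G0=G1=1 G1=G3|G1=1|1=1 G2=G4|G3=0|1=1 G3=G1|G0=1|1=1 G4=0(const) -> 11110
Step 5: G0=G1=1 G1=G3|G1=1|1=1 G2=G4|G3=0|1=1 G3=G1|G0=1|1=1 G4=0(const) -> 11110
Step 6: G0=G1=1 G1=G3|G1=1|1=1 G2=G4|G3=0|1=1 G3=G1|G0=1|1=1 G4=0(const) -> 11110
Step 7: G0=G1=1 G1=G3|G1=1|1=1 G2=G4|G3=0|1=1 G3=G1|G0=1|1=1 G4=0(const) -> 11110

11110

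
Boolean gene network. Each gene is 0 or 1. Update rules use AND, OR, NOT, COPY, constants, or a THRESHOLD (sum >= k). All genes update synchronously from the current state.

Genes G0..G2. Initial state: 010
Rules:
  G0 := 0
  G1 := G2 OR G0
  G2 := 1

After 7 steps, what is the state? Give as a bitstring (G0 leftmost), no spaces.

Step 1: G0=0(const) G1=G2|G0=0|0=0 G2=1(const) -> 001
Step 2: G0=0(const) G1=G2|G0=1|0=1 G2=1(const) -> 011
Step 3: G0=0(const) G1=G2|G0=1|0=1 G2=1(const) -> 011
Step 4: G0=0(const) G1=G2|G0=1|0=1 G2=1(const) -> 011
Step 5: G0=0(const) G1=G2|G0=1|0=1 G2=1(const) -> 011
Step 6: G0=0(const) G1=G2|G0=1|0=1 G2=1(const) -> 011
Step 7: G0=0(const) G1=G2|G0=1|0=1 G2=1(const) -> 011

011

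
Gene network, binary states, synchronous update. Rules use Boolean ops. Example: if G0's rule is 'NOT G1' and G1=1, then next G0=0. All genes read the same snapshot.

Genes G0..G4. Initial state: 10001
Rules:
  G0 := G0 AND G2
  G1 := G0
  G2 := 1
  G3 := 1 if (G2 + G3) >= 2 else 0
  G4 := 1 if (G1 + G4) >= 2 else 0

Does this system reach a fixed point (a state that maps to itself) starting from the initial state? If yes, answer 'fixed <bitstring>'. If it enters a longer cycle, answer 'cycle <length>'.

Step 0: 10001
Step 1: G0=G0&G2=1&0=0 G1=G0=1 G2=1(const) G3=(0+0>=2)=0 G4=(0+1>=2)=0 -> 01100
Step 2: G0=G0&G2=0&1=0 G1=G0=0 G2=1(const) G3=(1+0>=2)=0 G4=(1+0>=2)=0 -> 00100
Step 3: G0=G0&G2=0&1=0 G1=G0=0 G2=1(const) G3=(1+0>=2)=0 G4=(0+0>=2)=0 -> 00100
Fixed point reached at step 2: 00100

Answer: fixed 00100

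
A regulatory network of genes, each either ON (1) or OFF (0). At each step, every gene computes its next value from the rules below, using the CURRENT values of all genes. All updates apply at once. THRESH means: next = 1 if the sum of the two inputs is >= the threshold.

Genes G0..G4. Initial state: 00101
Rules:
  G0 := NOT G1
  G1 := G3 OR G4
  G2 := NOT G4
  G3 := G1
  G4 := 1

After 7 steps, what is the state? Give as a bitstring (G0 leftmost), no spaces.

Step 1: G0=NOT G1=NOT 0=1 G1=G3|G4=0|1=1 G2=NOT G4=NOT 1=0 G3=G1=0 G4=1(const) -> 11001
Step 2: G0=NOT G1=NOT 1=0 G1=G3|G4=0|1=1 G2=NOT G4=NOT 1=0 G3=G1=1 G4=1(const) -> 01011
Step 3: G0=NOT G1=NOT 1=0 G1=G3|G4=1|1=1 G2=NOT G4=NOT 1=0 G3=G1=1 G4=1(const) -> 01011
Step 4: G0=NOT G1=NOT 1=0 G1=G3|G4=1|1=1 G2=NOT G4=NOT 1=0 G3=G1=1 G4=1(const) -> 01011
Step 5: G0=NOT G1=NOT 1=0 G1=G3|G4=1|1=1 G2=NOT G4=NOT 1=0 G3=G1=1 G4=1(const) -> 01011
Step 6: G0=NOT G1=NOT 1=0 G1=G3|G4=1|1=1 G2=NOT G4=NOT 1=0 G3=G1=1 G4=1(const) -> 01011
Step 7: G0=NOT G1=NOT 1=0 G1=G3|G4=1|1=1 G2=NOT G4=NOT 1=0 G3=G1=1 G4=1(const) -> 01011

01011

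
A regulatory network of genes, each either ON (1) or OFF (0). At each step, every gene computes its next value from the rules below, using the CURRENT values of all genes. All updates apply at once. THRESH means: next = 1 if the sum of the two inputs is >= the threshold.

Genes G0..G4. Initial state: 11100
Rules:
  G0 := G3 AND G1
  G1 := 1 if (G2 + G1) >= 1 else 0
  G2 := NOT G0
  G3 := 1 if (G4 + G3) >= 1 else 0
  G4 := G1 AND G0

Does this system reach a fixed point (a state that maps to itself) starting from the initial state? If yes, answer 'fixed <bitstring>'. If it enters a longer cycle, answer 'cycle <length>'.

Step 0: 11100
Step 1: G0=G3&G1=0&1=0 G1=(1+1>=1)=1 G2=NOT G0=NOT 1=0 G3=(0+0>=1)=0 G4=G1&G0=1&1=1 -> 01001
Step 2: G0=G3&G1=0&1=0 G1=(0+1>=1)=1 G2=NOT G0=NOT 0=1 G3=(1+0>=1)=1 G4=G1&G0=1&0=0 -> 01110
Step 3: G0=G3&G1=1&1=1 G1=(1+1>=1)=1 G2=NOT G0=NOT 0=1 G3=(0+1>=1)=1 G4=G1&G0=1&0=0 -> 11110
Step 4: G0=G3&G1=1&1=1 G1=(1+1>=1)=1 G2=NOT G0=NOT 1=0 G3=(0+1>=1)=1 G4=G1&G0=1&1=1 -> 11011
Step 5: G0=G3&G1=1&1=1 G1=(0+1>=1)=1 G2=NOT G0=NOT 1=0 G3=(1+1>=1)=1 G4=G1&G0=1&1=1 -> 11011
Fixed point reached at step 4: 11011

Answer: fixed 11011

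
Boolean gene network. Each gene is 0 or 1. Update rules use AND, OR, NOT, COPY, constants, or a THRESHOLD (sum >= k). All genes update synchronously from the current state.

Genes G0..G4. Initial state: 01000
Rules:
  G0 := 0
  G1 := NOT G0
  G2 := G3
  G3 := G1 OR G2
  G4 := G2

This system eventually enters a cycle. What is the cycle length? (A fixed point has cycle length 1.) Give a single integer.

Step 0: 01000
Step 1: G0=0(const) G1=NOT G0=NOT 0=1 G2=G3=0 G3=G1|G2=1|0=1 G4=G2=0 -> 01010
Step 2: G0=0(const) G1=NOT G0=NOT 0=1 G2=G3=1 G3=G1|G2=1|0=1 G4=G2=0 -> 01110
Step 3: G0=0(const) G1=NOT G0=NOT 0=1 G2=G3=1 G3=G1|G2=1|1=1 G4=G2=1 -> 01111
Step 4: G0=0(const) G1=NOT G0=NOT 0=1 G2=G3=1 G3=G1|G2=1|1=1 G4=G2=1 -> 01111
State from step 4 equals state from step 3 -> cycle length 1

Answer: 1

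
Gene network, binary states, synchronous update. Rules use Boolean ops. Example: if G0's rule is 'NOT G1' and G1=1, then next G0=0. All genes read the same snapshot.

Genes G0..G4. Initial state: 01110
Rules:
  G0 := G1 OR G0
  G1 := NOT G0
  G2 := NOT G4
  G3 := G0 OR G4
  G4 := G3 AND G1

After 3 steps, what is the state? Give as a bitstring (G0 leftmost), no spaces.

Step 1: G0=G1|G0=1|0=1 G1=NOT G0=NOT 0=1 G2=NOT G4=NOT 0=1 G3=G0|G4=0|0=0 G4=G3&G1=1&1=1 -> 11101
Step 2: G0=G1|G0=1|1=1 G1=NOT G0=NOT 1=0 G2=NOT G4=NOT 1=0 G3=G0|G4=1|1=1 G4=G3&G1=0&1=0 -> 10010
Step 3: G0=G1|G0=0|1=1 G1=NOT G0=NOT 1=0 G2=NOT G4=NOT 0=1 G3=G0|G4=1|0=1 G4=G3&G1=1&0=0 -> 10110

10110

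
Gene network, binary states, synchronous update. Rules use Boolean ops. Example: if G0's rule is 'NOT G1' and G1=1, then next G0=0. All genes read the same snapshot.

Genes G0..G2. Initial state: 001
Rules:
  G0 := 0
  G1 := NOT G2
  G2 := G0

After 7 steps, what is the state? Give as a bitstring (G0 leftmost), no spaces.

Step 1: G0=0(const) G1=NOT G2=NOT 1=0 G2=G0=0 -> 000
Step 2: G0=0(const) G1=NOT G2=NOT 0=1 G2=G0=0 -> 010
Step 3: G0=0(const) G1=NOT G2=NOT 0=1 G2=G0=0 -> 010
Step 4: G0=0(const) G1=NOT G2=NOT 0=1 G2=G0=0 -> 010
Step 5: G0=0(const) G1=NOT G2=NOT 0=1 G2=G0=0 -> 010
Step 6: G0=0(const) G1=NOT G2=NOT 0=1 G2=G0=0 -> 010
Step 7: G0=0(const) G1=NOT G2=NOT 0=1 G2=G0=0 -> 010

010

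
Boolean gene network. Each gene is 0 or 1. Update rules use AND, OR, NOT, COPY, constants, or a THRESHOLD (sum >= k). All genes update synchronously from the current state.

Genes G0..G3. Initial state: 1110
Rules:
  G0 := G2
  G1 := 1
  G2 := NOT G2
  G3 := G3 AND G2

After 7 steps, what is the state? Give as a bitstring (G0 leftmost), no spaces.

Step 1: G0=G2=1 G1=1(const) G2=NOT G2=NOT 1=0 G3=G3&G2=0&1=0 -> 1100
Step 2: G0=G2=0 G1=1(const) G2=NOT G2=NOT 0=1 G3=G3&G2=0&0=0 -> 0110
Step 3: G0=G2=1 G1=1(const) G2=NOT G2=NOT 1=0 G3=G3&G2=0&1=0 -> 1100
Step 4: G0=G2=0 G1=1(const) G2=NOT G2=NOT 0=1 G3=G3&G2=0&0=0 -> 0110
Step 5: G0=G2=1 G1=1(const) G2=NOT G2=NOT 1=0 G3=G3&G2=0&1=0 -> 1100
Step 6: G0=G2=0 G1=1(const) G2=NOT G2=NOT 0=1 G3=G3&G2=0&0=0 -> 0110
Step 7: G0=G2=1 G1=1(const) G2=NOT G2=NOT 1=0 G3=G3&G2=0&1=0 -> 1100

1100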